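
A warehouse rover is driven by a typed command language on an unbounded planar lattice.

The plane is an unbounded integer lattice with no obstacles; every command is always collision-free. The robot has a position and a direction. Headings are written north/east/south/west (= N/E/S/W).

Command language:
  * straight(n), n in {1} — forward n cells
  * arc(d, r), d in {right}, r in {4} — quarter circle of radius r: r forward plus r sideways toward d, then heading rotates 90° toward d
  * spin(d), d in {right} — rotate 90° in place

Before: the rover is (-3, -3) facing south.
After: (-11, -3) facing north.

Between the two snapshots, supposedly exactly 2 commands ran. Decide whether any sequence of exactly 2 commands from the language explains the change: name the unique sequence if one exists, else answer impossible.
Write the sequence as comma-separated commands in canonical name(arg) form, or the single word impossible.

key: cell and facing (now N) both changed — the 2 commands mix motion and turning
start: (-3, -3) facing south
[1] after arc(right, 4): (-7, -7) facing west
[2] after arc(right, 4): (-11, -3) facing north
all 9 alternatives checked — unique.

arc(right, 4), arc(right, 4)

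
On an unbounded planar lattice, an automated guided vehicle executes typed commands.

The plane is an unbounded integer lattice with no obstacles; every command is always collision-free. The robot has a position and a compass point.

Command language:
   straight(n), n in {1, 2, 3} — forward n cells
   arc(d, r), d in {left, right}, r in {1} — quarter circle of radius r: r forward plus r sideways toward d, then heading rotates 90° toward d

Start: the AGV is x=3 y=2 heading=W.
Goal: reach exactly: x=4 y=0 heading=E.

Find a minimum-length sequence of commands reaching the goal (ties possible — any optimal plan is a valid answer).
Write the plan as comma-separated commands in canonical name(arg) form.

from: x=3 y=2 heading=W
1. arc(left, 1) → x=2 y=1 heading=S
2. arc(left, 1) → x=3 y=0 heading=E
3. straight(1) → x=4 y=0 heading=E
minimal: 3 command(s), checked below 3.

arc(left, 1), arc(left, 1), straight(1)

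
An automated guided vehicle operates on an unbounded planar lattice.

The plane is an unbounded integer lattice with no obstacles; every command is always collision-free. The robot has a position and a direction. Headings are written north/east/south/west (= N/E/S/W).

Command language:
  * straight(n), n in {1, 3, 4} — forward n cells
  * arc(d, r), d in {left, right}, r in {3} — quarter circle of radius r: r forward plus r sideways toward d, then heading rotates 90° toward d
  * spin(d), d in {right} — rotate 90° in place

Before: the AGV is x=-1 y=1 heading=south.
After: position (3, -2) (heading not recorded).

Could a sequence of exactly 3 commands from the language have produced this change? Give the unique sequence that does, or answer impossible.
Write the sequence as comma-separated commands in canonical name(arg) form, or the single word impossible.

key: running spin(right) before arc(left, 3) would end elsewhere — order is forced
from: x=-1 y=1 heading=south
1. arc(left, 3) → x=2 y=-2 heading=east
2. straight(1) → x=3 y=-2 heading=east
3. spin(right) → x=3 y=-2 heading=south
no rival 3-sequence matches.

arc(left, 3), straight(1), spin(right)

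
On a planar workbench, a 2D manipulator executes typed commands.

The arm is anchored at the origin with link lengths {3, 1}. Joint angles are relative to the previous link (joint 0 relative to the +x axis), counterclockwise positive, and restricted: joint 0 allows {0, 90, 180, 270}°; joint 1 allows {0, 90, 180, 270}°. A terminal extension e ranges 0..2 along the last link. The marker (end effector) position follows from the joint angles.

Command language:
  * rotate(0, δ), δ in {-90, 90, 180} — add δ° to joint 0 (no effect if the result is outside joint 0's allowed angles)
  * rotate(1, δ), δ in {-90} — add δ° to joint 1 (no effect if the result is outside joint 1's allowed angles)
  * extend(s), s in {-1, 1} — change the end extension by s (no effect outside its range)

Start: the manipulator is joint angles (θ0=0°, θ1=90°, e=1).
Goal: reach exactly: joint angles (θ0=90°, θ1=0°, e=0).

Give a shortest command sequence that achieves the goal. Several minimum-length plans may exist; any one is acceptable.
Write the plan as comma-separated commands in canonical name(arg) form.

t0: joint angles (θ0=0°, θ1=90°, e=1)
1. extend(-1) → joint angles (θ0=0°, θ1=90°, e=0)
2. rotate(1, -90) → joint angles (θ0=0°, θ1=0°, e=0)
3. rotate(0, 90) → joint angles (θ0=90°, θ1=0°, e=0)
nothing shorter than 3 reaches the goal.

extend(-1), rotate(1, -90), rotate(0, 90)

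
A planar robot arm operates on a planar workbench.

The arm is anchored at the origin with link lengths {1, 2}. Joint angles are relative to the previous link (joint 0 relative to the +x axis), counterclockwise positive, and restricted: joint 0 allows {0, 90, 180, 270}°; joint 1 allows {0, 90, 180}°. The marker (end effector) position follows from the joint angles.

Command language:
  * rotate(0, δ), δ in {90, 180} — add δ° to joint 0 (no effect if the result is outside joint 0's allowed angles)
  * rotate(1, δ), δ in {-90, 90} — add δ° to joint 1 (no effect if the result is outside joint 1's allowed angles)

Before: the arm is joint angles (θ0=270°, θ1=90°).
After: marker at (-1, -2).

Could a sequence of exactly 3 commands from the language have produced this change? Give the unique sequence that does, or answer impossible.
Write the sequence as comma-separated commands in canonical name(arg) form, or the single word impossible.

rotate(0, 90), rotate(0, 90), rotate(0, 90)

t0: joint angles (θ0=270°, θ1=90°)
t=1 rotate(0, 90) ⇒ joint angles (θ0=0°, θ1=90°)
t=2 rotate(0, 90) ⇒ joint angles (θ0=90°, θ1=90°)
t=3 rotate(0, 90) ⇒ joint angles (θ0=180°, θ1=90°)
no rival 3-sequence matches.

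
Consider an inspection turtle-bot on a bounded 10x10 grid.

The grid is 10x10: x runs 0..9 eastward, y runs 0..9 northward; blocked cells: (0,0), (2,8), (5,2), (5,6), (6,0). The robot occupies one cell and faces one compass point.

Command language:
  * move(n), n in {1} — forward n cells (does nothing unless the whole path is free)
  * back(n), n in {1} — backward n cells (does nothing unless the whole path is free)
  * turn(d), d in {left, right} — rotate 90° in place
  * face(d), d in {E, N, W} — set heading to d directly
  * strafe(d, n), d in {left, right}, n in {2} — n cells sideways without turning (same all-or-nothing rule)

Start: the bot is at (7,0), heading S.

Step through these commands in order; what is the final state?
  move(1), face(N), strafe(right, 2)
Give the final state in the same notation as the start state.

at (9,0), heading N

start: at (7,0), heading S
[1] after move(1): at (7,0), heading S
[2] after face(N): at (7,0), heading N
[3] after strafe(right, 2): at (9,0), heading N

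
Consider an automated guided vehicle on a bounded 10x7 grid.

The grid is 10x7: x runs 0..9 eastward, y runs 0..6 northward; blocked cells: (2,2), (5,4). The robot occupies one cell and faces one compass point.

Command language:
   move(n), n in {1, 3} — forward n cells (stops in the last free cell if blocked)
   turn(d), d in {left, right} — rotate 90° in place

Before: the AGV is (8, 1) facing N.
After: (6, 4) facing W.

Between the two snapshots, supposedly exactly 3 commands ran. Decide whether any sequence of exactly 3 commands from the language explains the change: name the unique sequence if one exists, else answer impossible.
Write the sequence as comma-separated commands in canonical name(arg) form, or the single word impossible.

key: the second move(3) is stopped early by the blocked cell at (5,4)
t0: (8, 1) facing N
t=1 move(3) ⇒ (8, 4) facing N
t=2 turn(left) ⇒ (8, 4) facing W
t=3 move(3) ⇒ (6, 4) facing W
all 64 alternatives checked — unique.

move(3), turn(left), move(3)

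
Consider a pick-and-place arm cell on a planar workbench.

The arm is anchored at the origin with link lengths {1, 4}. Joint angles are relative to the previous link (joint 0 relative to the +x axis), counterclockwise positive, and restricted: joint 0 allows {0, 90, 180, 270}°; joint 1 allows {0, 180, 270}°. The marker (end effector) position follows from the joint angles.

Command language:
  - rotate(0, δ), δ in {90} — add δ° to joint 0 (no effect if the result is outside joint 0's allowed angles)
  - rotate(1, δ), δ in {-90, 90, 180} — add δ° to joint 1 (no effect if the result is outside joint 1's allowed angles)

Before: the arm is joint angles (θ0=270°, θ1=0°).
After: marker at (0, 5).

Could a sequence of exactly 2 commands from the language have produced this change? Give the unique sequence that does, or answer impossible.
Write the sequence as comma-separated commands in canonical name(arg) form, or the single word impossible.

from: joint angles (θ0=270°, θ1=0°)
t=1 rotate(0, 90) ⇒ joint angles (θ0=0°, θ1=0°)
t=2 rotate(0, 90) ⇒ joint angles (θ0=90°, θ1=0°)
no other 2-command option fits: unique.

rotate(0, 90), rotate(0, 90)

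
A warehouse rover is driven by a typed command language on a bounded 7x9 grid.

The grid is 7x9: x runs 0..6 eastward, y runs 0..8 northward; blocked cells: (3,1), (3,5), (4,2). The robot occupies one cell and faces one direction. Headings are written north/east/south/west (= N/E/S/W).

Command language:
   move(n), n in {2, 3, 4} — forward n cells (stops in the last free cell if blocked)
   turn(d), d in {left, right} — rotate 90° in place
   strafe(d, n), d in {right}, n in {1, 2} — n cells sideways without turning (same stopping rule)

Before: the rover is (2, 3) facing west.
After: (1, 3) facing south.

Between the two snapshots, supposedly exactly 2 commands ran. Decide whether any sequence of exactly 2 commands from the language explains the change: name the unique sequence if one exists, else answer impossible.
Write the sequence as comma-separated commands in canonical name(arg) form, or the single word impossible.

turn(left), strafe(right, 1)

key: order matters: swapping turn(left) and strafe(right, 1) lands elsewhere
initial: (2, 3) facing west
1. turn(left) → (2, 3) facing south
2. strafe(right, 1) → (1, 3) facing south
no other 2-command option fits: unique.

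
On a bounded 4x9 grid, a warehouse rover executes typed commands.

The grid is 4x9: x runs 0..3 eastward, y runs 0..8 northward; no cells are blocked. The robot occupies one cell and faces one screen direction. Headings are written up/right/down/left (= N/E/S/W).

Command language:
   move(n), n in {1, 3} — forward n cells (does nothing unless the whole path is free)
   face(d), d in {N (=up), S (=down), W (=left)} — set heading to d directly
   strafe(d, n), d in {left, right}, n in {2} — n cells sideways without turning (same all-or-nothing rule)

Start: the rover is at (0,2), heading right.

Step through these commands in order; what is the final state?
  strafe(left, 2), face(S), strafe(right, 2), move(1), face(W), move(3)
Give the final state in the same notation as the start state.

at (0,3), heading left

begin: at (0,2), heading right
t=1 strafe(left, 2) ⇒ at (0,4), heading right
t=2 face(S) ⇒ at (0,4), heading down
t=3 strafe(right, 2) ⇒ at (0,4), heading down
t=4 move(1) ⇒ at (0,3), heading down
t=5 face(W) ⇒ at (0,3), heading left
t=6 move(3) ⇒ at (0,3), heading left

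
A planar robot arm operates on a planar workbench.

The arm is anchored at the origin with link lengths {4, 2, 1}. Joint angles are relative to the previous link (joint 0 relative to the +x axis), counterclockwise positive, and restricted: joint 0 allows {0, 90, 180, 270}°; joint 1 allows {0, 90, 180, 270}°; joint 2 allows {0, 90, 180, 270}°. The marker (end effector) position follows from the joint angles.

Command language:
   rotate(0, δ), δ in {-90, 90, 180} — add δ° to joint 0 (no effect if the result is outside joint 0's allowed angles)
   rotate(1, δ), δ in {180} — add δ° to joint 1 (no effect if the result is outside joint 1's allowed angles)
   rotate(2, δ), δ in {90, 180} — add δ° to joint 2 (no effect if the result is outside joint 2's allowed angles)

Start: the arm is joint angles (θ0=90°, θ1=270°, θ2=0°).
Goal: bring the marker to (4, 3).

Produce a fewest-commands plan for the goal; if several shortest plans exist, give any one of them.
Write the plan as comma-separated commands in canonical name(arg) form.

start: joint angles (θ0=90°, θ1=270°, θ2=0°)
[1] after rotate(0, -90): joint angles (θ0=0°, θ1=270°, θ2=0°)
[2] after rotate(1, 180): joint angles (θ0=0°, θ1=90°, θ2=0°)
no 1-step plan works, so 2 is optimal.

rotate(0, -90), rotate(1, 180)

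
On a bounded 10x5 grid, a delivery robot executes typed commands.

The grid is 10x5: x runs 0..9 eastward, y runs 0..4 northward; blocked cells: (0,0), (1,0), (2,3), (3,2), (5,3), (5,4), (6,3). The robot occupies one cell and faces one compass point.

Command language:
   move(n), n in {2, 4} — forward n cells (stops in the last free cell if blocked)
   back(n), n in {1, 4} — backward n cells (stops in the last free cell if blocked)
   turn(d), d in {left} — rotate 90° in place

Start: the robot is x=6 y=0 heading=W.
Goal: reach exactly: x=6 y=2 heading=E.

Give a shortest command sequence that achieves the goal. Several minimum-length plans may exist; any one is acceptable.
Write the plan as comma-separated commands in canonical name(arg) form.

begin: x=6 y=0 heading=W
[1] after turn(left): x=6 y=0 heading=S
[2] after back(4): x=6 y=2 heading=S
[3] after turn(left): x=6 y=2 heading=E
shorter routes all fall short; 3 is best.

turn(left), back(4), turn(left)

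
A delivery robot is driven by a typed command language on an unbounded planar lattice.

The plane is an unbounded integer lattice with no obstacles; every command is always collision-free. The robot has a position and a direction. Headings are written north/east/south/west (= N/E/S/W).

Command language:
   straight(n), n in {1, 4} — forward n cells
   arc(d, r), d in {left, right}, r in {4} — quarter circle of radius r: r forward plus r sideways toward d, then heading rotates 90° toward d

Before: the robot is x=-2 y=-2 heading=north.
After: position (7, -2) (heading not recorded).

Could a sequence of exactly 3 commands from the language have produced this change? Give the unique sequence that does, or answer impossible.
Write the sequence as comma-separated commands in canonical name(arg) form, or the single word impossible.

arc(right, 4), straight(1), arc(right, 4)

begin: x=-2 y=-2 heading=north
[1] after arc(right, 4): x=2 y=2 heading=east
[2] after straight(1): x=3 y=2 heading=east
[3] after arc(right, 4): x=7 y=-2 heading=south
no rival 3-sequence matches.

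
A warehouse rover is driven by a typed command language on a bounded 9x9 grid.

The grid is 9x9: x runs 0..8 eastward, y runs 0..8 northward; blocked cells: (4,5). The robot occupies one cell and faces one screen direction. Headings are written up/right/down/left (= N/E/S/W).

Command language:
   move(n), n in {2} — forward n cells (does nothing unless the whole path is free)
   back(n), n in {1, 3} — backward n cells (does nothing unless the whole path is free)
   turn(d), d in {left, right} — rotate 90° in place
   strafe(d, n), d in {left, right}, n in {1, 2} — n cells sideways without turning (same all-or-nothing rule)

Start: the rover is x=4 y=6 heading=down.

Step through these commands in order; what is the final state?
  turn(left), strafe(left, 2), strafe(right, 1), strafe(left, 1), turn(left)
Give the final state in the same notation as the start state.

x=4 y=8 heading=up

initial: x=4 y=6 heading=down
[1] after turn(left): x=4 y=6 heading=right
[2] after strafe(left, 2): x=4 y=8 heading=right
[3] after strafe(right, 1): x=4 y=7 heading=right
[4] after strafe(left, 1): x=4 y=8 heading=right
[5] after turn(left): x=4 y=8 heading=up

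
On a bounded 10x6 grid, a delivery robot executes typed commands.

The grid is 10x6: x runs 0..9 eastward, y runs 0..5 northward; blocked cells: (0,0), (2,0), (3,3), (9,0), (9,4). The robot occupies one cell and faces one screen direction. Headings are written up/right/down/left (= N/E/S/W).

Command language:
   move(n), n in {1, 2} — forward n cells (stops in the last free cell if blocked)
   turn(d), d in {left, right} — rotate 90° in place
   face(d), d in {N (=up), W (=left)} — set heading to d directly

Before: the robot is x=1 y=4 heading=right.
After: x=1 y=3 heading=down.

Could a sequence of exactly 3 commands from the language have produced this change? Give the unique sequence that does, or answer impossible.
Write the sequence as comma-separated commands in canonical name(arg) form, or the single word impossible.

face(W), turn(left), move(1)

key: cell and facing (now S) both changed — the 3 commands mix motion and turning
t0: x=1 y=4 heading=right
step 1 (face(W)): x=1 y=4 heading=left
step 2 (turn(left)): x=1 y=4 heading=down
step 3 (move(1)): x=1 y=3 heading=down
all 216 alternatives checked — unique.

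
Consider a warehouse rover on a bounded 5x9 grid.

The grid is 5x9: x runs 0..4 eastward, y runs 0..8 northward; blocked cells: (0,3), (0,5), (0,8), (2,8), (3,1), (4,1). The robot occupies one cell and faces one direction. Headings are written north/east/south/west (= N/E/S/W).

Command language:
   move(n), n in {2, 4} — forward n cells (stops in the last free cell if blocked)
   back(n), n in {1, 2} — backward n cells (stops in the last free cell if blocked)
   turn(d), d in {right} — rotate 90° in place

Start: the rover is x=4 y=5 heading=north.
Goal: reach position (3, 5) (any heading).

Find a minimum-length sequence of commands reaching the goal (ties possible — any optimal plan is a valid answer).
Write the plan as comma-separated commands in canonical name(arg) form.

from: x=4 y=5 heading=north
step 1 (turn(right)): x=4 y=5 heading=east
step 2 (back(1)): x=3 y=5 heading=east
no 1-step plan works, so 2 is optimal.

turn(right), back(1)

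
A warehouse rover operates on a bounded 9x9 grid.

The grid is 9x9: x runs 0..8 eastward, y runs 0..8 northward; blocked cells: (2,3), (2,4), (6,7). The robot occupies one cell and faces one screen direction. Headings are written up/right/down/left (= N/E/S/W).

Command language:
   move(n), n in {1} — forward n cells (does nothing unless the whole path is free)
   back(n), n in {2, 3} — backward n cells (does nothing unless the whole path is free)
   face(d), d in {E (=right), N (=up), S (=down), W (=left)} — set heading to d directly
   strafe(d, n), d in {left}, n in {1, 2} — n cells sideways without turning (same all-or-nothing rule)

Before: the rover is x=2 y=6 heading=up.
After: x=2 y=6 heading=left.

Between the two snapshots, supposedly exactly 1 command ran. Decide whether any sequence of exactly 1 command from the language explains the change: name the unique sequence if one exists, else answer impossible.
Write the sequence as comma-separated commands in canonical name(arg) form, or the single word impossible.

face(W)

key: (2,6) unchanged — the single command moves nothing
from: x=2 y=6 heading=up
1. face(W) → x=2 y=6 heading=left
uniquely the one of 9 1-step routes that fits.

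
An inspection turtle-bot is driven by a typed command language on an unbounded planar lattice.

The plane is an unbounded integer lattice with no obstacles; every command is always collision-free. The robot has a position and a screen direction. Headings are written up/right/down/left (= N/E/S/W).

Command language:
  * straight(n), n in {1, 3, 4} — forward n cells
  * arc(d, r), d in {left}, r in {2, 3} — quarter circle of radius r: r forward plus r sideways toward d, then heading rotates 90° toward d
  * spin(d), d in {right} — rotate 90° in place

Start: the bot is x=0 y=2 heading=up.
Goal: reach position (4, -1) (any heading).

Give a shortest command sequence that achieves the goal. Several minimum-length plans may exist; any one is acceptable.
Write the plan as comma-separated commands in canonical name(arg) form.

start: x=0 y=2 heading=up
[1] after spin(right): x=0 y=2 heading=right
[2] after spin(right): x=0 y=2 heading=down
[3] after arc(left, 3): x=3 y=-1 heading=right
[4] after straight(1): x=4 y=-1 heading=right
shorter routes all fall short; 4 is best.

spin(right), spin(right), arc(left, 3), straight(1)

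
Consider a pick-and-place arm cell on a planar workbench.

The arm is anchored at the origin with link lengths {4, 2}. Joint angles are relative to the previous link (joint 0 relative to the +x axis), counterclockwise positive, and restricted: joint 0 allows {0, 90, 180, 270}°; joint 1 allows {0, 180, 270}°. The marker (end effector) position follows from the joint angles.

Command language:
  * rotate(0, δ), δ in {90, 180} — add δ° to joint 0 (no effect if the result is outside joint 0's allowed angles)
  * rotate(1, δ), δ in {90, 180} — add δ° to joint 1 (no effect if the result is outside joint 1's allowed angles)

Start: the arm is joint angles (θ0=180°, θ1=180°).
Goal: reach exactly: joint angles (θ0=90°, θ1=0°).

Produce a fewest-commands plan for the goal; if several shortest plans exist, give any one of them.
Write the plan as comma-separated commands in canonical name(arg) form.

rotate(0, 90), rotate(0, 180), rotate(1, 180)

start: joint angles (θ0=180°, θ1=180°)
t=1 rotate(0, 90) ⇒ joint angles (θ0=270°, θ1=180°)
t=2 rotate(0, 180) ⇒ joint angles (θ0=90°, θ1=180°)
t=3 rotate(1, 180) ⇒ joint angles (θ0=90°, θ1=0°)
no 2-step plan works, so 3 is optimal.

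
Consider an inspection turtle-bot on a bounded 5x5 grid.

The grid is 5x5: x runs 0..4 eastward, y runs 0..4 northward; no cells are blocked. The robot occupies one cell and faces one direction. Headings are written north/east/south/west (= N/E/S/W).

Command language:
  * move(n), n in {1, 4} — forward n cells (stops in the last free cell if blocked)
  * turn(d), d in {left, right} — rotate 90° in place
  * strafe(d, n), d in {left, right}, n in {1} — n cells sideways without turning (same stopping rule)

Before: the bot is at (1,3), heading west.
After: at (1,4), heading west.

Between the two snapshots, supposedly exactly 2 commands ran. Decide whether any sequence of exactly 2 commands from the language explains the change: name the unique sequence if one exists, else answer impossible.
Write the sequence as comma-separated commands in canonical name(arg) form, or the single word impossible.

strafe(right, 1), strafe(right, 1)

key: the second strafe(right, 1) runs into the grid edge before its full distance
t0: at (1,3), heading west
t=1 strafe(right, 1) ⇒ at (1,4), heading west
t=2 strafe(right, 1) ⇒ at (1,4), heading west
uniquely the one of 36 2-step routes that fits.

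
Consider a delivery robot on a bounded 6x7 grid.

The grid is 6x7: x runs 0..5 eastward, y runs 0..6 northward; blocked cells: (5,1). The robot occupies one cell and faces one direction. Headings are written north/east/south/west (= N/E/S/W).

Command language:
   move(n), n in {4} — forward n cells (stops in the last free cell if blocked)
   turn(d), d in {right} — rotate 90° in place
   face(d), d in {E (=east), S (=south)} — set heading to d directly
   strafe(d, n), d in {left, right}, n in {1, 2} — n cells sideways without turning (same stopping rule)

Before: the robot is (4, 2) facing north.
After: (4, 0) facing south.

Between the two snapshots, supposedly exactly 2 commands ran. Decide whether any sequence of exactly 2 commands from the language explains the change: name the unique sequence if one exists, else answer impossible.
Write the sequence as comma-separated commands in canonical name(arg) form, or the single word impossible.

face(S), move(4)

key: position moved to (4,0) AND the heading swung to S — translation plus rotation needed
from: (4, 2) facing north
step 1 (face(S)): (4, 2) facing south
step 2 (move(4)): (4, 0) facing south
no other 2-command option fits: unique.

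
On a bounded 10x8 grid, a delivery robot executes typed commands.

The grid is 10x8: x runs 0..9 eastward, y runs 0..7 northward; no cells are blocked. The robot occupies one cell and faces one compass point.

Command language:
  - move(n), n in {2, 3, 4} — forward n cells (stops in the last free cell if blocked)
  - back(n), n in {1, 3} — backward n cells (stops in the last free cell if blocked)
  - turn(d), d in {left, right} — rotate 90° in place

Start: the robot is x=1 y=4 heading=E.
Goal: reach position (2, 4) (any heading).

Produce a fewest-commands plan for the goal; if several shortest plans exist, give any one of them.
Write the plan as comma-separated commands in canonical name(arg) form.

move(2), back(1)

t0: x=1 y=4 heading=E
t=1 move(2) ⇒ x=3 y=4 heading=E
t=2 back(1) ⇒ x=2 y=4 heading=E
nothing shorter than 2 reaches the goal.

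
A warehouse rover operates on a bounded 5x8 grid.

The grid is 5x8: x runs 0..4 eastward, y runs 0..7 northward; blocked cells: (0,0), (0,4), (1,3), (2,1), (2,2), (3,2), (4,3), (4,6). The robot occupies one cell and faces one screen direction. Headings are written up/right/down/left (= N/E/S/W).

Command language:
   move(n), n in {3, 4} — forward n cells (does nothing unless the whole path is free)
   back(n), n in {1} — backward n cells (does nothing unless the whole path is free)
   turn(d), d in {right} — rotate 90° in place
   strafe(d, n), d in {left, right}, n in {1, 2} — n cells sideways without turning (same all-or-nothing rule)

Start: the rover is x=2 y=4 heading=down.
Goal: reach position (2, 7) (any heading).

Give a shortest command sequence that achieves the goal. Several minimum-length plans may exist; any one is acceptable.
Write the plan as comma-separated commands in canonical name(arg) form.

back(1), back(1), back(1)

begin: x=2 y=4 heading=down
t=1 back(1) ⇒ x=2 y=5 heading=down
t=2 back(1) ⇒ x=2 y=6 heading=down
t=3 back(1) ⇒ x=2 y=7 heading=down
minimal: 3 command(s), checked below 3.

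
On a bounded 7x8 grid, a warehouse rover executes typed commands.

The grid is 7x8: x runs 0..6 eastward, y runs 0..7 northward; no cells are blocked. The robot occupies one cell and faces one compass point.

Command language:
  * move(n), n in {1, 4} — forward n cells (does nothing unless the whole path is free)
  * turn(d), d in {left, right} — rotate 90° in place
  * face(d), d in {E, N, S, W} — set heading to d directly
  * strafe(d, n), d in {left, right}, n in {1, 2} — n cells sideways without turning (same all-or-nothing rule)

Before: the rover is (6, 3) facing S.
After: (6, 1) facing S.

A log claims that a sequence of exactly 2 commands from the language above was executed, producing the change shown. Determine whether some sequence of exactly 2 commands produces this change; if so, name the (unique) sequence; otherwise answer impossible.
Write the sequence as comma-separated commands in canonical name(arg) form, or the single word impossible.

move(1), move(1)

key: still facing S at the end — nothing in the sequence rotates
from: (6, 3) facing S
t=1 move(1) ⇒ (6, 2) facing S
t=2 move(1) ⇒ (6, 1) facing S
uniquely the one of 144 2-step routes that fits.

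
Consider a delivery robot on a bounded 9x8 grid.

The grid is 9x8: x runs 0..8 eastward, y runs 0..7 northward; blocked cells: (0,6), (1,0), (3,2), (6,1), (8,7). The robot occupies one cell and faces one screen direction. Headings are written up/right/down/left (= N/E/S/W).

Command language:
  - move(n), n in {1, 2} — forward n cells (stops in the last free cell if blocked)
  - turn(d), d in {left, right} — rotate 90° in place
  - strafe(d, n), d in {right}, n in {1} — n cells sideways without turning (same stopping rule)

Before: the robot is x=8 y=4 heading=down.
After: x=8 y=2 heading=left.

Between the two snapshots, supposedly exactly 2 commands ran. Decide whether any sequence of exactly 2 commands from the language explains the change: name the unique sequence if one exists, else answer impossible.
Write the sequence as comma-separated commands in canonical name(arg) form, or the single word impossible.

key: position moved to (8,2) AND the heading swung to W — translation plus rotation needed
initial: x=8 y=4 heading=down
[1] after move(2): x=8 y=2 heading=down
[2] after turn(right): x=8 y=2 heading=left
all 25 alternatives checked — unique.

move(2), turn(right)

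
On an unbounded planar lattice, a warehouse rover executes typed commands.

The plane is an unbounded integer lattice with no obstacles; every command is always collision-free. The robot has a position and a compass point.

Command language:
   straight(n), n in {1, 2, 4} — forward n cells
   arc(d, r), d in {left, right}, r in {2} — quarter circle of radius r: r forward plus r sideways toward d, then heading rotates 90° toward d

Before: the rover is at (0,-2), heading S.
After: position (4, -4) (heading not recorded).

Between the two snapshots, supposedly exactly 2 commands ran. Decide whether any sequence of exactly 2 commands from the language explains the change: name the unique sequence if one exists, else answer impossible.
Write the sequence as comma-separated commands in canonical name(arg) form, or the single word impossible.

arc(left, 2), straight(2)

key: order matters: swapping arc(left, 2) and straight(2) lands elsewhere
initial: at (0,-2), heading S
[1] after arc(left, 2): at (2,-4), heading E
[2] after straight(2): at (4,-4), heading E
all 25 alternatives checked — unique.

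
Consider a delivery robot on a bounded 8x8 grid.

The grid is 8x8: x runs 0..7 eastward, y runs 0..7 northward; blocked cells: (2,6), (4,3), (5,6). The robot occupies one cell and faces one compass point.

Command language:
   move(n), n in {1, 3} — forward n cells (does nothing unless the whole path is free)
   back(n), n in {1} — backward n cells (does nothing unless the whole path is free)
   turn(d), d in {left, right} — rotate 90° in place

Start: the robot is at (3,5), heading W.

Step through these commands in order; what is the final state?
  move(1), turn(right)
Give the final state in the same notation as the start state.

at (2,5), heading N

t0: at (3,5), heading W
1. move(1) → at (2,5), heading W
2. turn(right) → at (2,5), heading N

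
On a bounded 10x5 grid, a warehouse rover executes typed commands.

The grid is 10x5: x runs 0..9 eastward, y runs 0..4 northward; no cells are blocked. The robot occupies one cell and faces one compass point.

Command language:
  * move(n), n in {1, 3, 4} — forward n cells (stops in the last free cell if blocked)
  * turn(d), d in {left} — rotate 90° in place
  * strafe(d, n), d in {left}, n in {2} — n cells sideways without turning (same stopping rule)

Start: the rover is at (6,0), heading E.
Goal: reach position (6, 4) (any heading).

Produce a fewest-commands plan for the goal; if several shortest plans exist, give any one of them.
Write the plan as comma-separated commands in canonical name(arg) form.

strafe(left, 2), strafe(left, 2)

begin: at (6,0), heading E
1. strafe(left, 2) → at (6,2), heading E
2. strafe(left, 2) → at (6,4), heading E
shorter routes all fall short; 2 is best.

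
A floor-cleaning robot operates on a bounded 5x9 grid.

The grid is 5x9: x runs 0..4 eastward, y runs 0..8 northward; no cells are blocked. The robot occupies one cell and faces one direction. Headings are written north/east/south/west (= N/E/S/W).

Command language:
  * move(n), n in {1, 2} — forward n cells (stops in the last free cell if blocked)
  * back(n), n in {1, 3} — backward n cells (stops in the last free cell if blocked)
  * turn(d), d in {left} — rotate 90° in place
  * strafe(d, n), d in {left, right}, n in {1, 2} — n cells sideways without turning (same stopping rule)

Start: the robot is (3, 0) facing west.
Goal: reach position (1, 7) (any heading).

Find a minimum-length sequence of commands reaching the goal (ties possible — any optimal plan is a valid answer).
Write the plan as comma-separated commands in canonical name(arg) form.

begin: (3, 0) facing west
[1] after strafe(right, 2): (3, 2) facing west
[2] after strafe(right, 2): (3, 4) facing west
[3] after strafe(right, 2): (3, 6) facing west
[4] after strafe(right, 1): (3, 7) facing west
[5] after move(2): (1, 7) facing west
nothing shorter than 5 reaches the goal.

strafe(right, 2), strafe(right, 2), strafe(right, 2), strafe(right, 1), move(2)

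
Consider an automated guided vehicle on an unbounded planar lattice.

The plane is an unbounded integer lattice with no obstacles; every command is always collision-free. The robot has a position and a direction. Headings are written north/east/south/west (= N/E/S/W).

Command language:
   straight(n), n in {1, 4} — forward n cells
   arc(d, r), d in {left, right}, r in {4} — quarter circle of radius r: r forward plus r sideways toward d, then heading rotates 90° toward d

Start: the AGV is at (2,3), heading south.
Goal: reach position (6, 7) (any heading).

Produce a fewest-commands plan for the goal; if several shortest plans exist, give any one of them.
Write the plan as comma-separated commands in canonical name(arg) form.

arc(left, 4), arc(left, 4), arc(left, 4)

t0: at (2,3), heading south
[1] after arc(left, 4): at (6,-1), heading east
[2] after arc(left, 4): at (10,3), heading north
[3] after arc(left, 4): at (6,7), heading west
minimal: 3 command(s), checked below 3.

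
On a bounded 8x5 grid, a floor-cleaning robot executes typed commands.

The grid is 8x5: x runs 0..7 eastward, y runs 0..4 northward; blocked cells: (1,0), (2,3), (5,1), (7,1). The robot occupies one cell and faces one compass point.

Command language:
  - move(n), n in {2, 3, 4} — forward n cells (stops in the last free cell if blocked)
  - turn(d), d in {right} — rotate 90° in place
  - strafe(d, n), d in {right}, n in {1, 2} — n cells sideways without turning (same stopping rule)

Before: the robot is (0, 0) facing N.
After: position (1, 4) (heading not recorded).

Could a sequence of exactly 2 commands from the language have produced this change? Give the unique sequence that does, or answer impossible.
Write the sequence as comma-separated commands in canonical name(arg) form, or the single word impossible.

move(4), strafe(right, 1)

key: order matters: swapping move(4) and strafe(right, 1) lands elsewhere
t0: (0, 0) facing N
1. move(4) → (0, 4) facing N
2. strafe(right, 1) → (1, 4) facing N
uniquely the one of 36 2-step routes that fits.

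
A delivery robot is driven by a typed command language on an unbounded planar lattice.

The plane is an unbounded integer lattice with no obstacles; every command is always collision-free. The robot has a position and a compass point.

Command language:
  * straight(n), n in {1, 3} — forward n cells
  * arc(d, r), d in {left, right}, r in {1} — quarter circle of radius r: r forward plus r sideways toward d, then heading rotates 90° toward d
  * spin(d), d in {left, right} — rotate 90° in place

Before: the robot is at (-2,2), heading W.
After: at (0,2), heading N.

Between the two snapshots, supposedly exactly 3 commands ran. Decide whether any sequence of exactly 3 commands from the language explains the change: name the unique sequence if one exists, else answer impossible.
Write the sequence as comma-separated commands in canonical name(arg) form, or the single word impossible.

key: order matters: swapping spin(left) and arc(left, 1) lands elsewhere
t0: at (-2,2), heading W
t=1 spin(left) ⇒ at (-2,2), heading S
t=2 arc(left, 1) ⇒ at (-1,1), heading E
t=3 arc(left, 1) ⇒ at (0,2), heading N
all 216 alternatives checked — unique.

spin(left), arc(left, 1), arc(left, 1)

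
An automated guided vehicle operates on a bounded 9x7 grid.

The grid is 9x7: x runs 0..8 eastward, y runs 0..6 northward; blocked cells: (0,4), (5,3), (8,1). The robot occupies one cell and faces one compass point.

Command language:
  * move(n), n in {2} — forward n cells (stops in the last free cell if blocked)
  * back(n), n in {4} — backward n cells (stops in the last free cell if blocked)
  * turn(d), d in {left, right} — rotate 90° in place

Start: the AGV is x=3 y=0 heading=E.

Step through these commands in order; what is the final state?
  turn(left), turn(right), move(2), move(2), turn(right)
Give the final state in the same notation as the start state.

t0: x=3 y=0 heading=E
t=1 turn(left) ⇒ x=3 y=0 heading=N
t=2 turn(right) ⇒ x=3 y=0 heading=E
t=3 move(2) ⇒ x=5 y=0 heading=E
t=4 move(2) ⇒ x=7 y=0 heading=E
t=5 turn(right) ⇒ x=7 y=0 heading=S

x=7 y=0 heading=S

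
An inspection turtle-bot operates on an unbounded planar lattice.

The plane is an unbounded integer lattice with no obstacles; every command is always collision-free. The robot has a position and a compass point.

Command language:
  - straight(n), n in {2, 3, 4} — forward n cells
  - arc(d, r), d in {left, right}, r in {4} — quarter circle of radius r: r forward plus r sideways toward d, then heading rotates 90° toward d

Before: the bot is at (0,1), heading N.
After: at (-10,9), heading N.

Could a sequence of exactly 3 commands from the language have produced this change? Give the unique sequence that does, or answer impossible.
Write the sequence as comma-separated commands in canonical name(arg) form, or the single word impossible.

key: order matters: swapping arc(left, 4) and arc(right, 4) lands elsewhere
begin: at (0,1), heading N
1. arc(left, 4) → at (-4,5), heading W
2. straight(2) → at (-6,5), heading W
3. arc(right, 4) → at (-10,9), heading N
no rival 3-sequence matches.

arc(left, 4), straight(2), arc(right, 4)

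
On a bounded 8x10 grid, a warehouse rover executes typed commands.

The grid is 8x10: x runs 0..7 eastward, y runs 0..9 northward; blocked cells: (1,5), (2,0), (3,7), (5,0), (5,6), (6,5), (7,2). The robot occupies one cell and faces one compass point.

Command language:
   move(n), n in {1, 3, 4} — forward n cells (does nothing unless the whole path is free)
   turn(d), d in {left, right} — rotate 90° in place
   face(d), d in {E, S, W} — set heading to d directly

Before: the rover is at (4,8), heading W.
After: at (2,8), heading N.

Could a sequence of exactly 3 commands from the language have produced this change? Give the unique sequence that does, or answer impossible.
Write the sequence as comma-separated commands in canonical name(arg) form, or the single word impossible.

move(1), move(1), turn(right)

key: position moved to (2,8) AND the heading swung to N — translation plus rotation needed
start: at (4,8), heading W
step 1 (move(1)): at (3,8), heading W
step 2 (move(1)): at (2,8), heading W
step 3 (turn(right)): at (2,8), heading N
all 512 alternatives checked — unique.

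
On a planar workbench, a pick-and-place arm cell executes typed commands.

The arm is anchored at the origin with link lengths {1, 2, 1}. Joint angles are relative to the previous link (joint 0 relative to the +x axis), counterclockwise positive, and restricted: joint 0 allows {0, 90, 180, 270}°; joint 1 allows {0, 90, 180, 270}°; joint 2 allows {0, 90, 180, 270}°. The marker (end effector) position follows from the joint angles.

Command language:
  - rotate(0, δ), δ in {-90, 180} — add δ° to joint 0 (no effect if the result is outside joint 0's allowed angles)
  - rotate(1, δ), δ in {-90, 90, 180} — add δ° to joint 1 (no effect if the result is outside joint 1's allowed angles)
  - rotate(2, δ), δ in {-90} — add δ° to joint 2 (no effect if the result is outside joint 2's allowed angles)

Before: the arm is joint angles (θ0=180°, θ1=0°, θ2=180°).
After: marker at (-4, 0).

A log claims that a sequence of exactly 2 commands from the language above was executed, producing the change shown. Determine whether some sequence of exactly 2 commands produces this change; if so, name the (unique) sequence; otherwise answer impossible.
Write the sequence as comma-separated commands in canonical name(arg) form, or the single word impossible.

rotate(2, -90), rotate(2, -90)

from: joint angles (θ0=180°, θ1=0°, θ2=180°)
t=1 rotate(2, -90) ⇒ joint angles (θ0=180°, θ1=0°, θ2=90°)
t=2 rotate(2, -90) ⇒ joint angles (θ0=180°, θ1=0°, θ2=0°)
no other 2-command option fits: unique.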